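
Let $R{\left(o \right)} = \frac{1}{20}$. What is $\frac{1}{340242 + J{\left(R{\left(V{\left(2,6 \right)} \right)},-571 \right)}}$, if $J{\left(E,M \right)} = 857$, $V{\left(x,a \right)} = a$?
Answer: $\frac{1}{341099} \approx 2.9317 \cdot 10^{-6}$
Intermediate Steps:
$R{\left(o \right)} = \frac{1}{20}$
$\frac{1}{340242 + J{\left(R{\left(V{\left(2,6 \right)} \right)},-571 \right)}} = \frac{1}{340242 + 857} = \frac{1}{341099}$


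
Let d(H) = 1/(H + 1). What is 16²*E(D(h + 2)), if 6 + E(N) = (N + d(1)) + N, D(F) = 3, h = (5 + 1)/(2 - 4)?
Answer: 128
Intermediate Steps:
h = -3 (h = 6/(-2) = 6*(-½) = -3)
d(H) = 1/(1 + H)
E(N) = -11/2 + 2*N (E(N) = -6 + ((N + 1/(1 + 1)) + N) = -6 + ((N + 1/2) + N) = -6 + ((N + ½) + N) = -6 + ((½ + N) + N) = -6 + (½ + 2*N) = -11/2 + 2*N)
16²*E(D(h + 2)) = 16²*(-11/2 + 2*3) = 256*(-11/2 + 6) = 256*(½) = 128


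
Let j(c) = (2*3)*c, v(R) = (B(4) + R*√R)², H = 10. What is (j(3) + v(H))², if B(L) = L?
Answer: 1133156 + 165440*√10 ≈ 1.6563e+6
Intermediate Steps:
v(R) = (4 + R^(3/2))² (v(R) = (4 + R*√R)² = (4 + R^(3/2))²)
j(c) = 6*c
(j(3) + v(H))² = (6*3 + (4 + 10^(3/2))²)² = (18 + (4 + 10*√10)²)²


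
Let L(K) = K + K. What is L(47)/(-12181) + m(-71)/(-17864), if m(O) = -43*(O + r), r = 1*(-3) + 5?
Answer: -37820243/217601384 ≈ -0.17381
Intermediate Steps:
r = 2 (r = -3 + 5 = 2)
L(K) = 2*K
m(O) = -86 - 43*O (m(O) = -43*(O + 2) = -43*(2 + O) = -86 - 43*O)
L(47)/(-12181) + m(-71)/(-17864) = (2*47)/(-12181) + (-86 - 43*(-71))/(-17864) = 94*(-1/12181) + (-86 + 3053)*(-1/17864) = -94/12181 + 2967*(-1/17864) = -94/12181 - 2967/17864 = -37820243/217601384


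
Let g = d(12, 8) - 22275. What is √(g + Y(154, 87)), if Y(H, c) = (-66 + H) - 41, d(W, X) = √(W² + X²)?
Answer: 2*√(-5557 + √13) ≈ 149.04*I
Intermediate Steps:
Y(H, c) = -107 + H
g = -22275 + 4*√13 (g = √(12² + 8²) - 22275 = √(144 + 64) - 22275 = √208 - 22275 = 4*√13 - 22275 = -22275 + 4*√13 ≈ -22261.)
√(g + Y(154, 87)) = √((-22275 + 4*√13) + (-107 + 154)) = √((-22275 + 4*√13) + 47) = √(-22228 + 4*√13)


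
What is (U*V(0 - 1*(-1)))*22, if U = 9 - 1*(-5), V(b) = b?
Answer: 308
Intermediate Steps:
U = 14 (U = 9 + 5 = 14)
(U*V(0 - 1*(-1)))*22 = (14*(0 - 1*(-1)))*22 = (14*(0 + 1))*22 = (14*1)*22 = 14*22 = 308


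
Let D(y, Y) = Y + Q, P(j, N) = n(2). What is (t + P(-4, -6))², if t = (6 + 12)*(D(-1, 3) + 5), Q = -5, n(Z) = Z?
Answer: 3136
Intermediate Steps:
P(j, N) = 2
D(y, Y) = -5 + Y (D(y, Y) = Y - 5 = -5 + Y)
t = 54 (t = (6 + 12)*((-5 + 3) + 5) = 18*(-2 + 5) = 18*3 = 54)
(t + P(-4, -6))² = (54 + 2)² = 56² = 3136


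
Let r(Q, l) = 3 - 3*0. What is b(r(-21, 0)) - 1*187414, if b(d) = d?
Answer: -187411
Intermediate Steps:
r(Q, l) = 3 (r(Q, l) = 3 + 0 = 3)
b(r(-21, 0)) - 1*187414 = 3 - 1*187414 = 3 - 187414 = -187411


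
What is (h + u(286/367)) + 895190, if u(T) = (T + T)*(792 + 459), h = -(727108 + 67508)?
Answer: 37626230/367 ≈ 1.0252e+5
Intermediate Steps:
h = -794616 (h = -1*794616 = -794616)
u(T) = 2502*T (u(T) = (2*T)*1251 = 2502*T)
(h + u(286/367)) + 895190 = (-794616 + 2502*(286/367)) + 895190 = (-794616 + 715572/367) + 895190 = -290908500/367 + 895190 = 37626230/367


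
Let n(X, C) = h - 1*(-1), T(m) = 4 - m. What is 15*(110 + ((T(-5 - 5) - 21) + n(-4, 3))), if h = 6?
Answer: 1650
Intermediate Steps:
n(X, C) = 7 (n(X, C) = 6 - 1*(-1) = 6 + 1 = 7)
15*(110 + ((T(-5 - 5) - 21) + n(-4, 3))) = 15*(110 + (((4 - (-5 - 5)) - 21) + 7)) = 15*(110 + (((4 - 1*(-10)) - 21) + 7)) = 15*(110 + (((4 + 10) - 21) + 7)) = 15*(110 + ((14 - 21) + 7)) = 15*(110 + (-7 + 7)) = 15*(110 + 0) = 15*110 = 1650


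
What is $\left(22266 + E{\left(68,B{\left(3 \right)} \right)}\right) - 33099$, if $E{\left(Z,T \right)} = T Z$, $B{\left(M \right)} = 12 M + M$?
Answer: $-8181$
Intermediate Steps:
$B{\left(M \right)} = 13 M$
$\left(22266 + E{\left(68,B{\left(3 \right)} \right)}\right) - 33099 = \left(22266 + 13 \cdot 3 \cdot 68\right) - 33099 = \left(22266 + 39 \cdot 68\right) - 33099 = \left(22266 + 2652\right) - 33099 = 24918 - 33099 = -8181$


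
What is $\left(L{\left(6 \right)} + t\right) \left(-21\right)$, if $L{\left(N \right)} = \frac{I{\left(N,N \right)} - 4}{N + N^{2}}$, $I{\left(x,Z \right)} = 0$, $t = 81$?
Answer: $-1699$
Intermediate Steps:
$L{\left(N \right)} = - \frac{4}{N + N^{2}}$ ($L{\left(N \right)} = \frac{0 - 4}{N + N^{2}} = - \frac{4}{N + N^{2}}$)
$\left(L{\left(6 \right)} + t\right) \left(-21\right) = \left(- \frac{4}{6 \left(1 + 6\right)} + 81\right) \left(-21\right) = \left(\left(-4\right) \frac{1}{6} \cdot \frac{1}{7} + 81\right) \left(-21\right) = \left(- \frac{2}{21} + 81\right) \left(-21\right) = \frac{1699}{21} \left(-21\right) = -1699$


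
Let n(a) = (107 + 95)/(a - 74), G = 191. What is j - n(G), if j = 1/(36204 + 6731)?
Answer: -8672753/5023395 ≈ -1.7265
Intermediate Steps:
n(a) = 202/(-74 + a)
j = 1/42935 ≈ 2.3291e-5
j - n(G) = 1/42935 - 202/(-74 + 191) = 1/42935 - 202/117 = -8672753/5023395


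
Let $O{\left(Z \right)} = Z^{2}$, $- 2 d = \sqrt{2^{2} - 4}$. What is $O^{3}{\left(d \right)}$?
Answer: $0$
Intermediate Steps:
$d = 0$ ($d = - \frac{\sqrt{2^{2} - 4}}{2} = - \frac{\sqrt{4 - 4}}{2} = - \frac{\sqrt{0}}{2} = \left(- \frac{1}{2}\right) 0 = 0$)
$O^{3}{\left(d \right)} = \left(0^{2}\right)^{3} = 0^{3} = 0$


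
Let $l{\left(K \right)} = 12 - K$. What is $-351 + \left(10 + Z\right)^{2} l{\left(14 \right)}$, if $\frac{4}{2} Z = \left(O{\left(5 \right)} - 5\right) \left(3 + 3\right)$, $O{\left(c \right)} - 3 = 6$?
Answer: $-1319$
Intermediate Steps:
$O{\left(c \right)} = 9$ ($O{\left(c \right)} = 3 + 6 = 9$)
$Z = 12$ ($Z = \frac{\left(9 - 5\right) \left(3 + 3\right)}{2} = \frac{4 \cdot 6}{2} = \frac{1}{2} \cdot 24 = 12$)
$-351 + \left(10 + Z\right)^{2} l{\left(14 \right)} = -351 + \left(10 + 12\right)^{2} \left(12 - 14\right) = -351 + 22^{2} \left(12 - 14\right) = -351 + 484 \left(-2\right) = -351 - 968 = -1319$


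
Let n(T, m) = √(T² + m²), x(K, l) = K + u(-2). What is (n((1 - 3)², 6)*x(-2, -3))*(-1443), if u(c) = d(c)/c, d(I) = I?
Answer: 2886*√13 ≈ 10406.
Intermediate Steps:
u(c) = 1 (u(c) = c/c = 1)
x(K, l) = 1 + K (x(K, l) = K + 1 = 1 + K)
(n((1 - 3)², 6)*x(-2, -3))*(-1443) = (√(((1 - 3)²)² + 6²)*(1 - 2))*(-1443) = (√(((-2)²)² + 36)*(-1))*(-1443) = (√(4² + 36)*(-1))*(-1443) = (√(16 + 36)*(-1))*(-1443) = (√52*(-1))*(-1443) = ((2*√13)*(-1))*(-1443) = -2*√13*(-1443) = 2886*√13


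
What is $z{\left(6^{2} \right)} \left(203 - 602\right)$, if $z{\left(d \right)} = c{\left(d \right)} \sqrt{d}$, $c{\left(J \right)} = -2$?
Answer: $4788$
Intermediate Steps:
$z{\left(d \right)} = - 2 \sqrt{d}$
$z{\left(6^{2} \right)} \left(203 - 602\right) = - 2 \sqrt{6^{2}} \left(203 - 602\right) = - 2 \sqrt{36} \left(-399\right) = \left(-2\right) 6 \left(-399\right) = \left(-12\right) \left(-399\right) = 4788$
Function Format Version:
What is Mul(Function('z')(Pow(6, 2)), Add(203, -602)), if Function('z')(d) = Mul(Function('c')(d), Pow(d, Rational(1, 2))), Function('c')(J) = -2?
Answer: 4788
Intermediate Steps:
Function('z')(d) = Mul(-2, Pow(d, Rational(1, 2)))
Mul(Function('z')(Pow(6, 2)), Add(203, -602)) = Mul(Mul(-2, Pow(Pow(6, 2), Rational(1, 2))), Add(203, -602)) = Mul(Mul(-2, Pow(36, Rational(1, 2))), -399) = Mul(Mul(-2, 6), -399) = Mul(-12, -399) = 4788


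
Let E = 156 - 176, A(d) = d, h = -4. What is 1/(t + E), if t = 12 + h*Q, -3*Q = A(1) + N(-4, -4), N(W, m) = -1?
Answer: -⅛ ≈ -0.12500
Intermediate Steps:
Q = 0 (Q = -(1 - 1)/3 = -⅓*0 = 0)
E = -20
t = 12 (t = 12 - 4*0 = 12 + 0 = 12)
1/(t + E) = 1/(12 - 20) = 1/(-8) = -⅛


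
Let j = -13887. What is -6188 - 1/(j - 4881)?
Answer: -116136383/18768 ≈ -6188.0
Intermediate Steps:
-6188 - 1/(j - 4881) = -6188 - 1/(-13887 - 4881) = -6188 - 1/(-18768) = -6188 - 1*(-1/18768) = -6188 + 1/18768 = -116136383/18768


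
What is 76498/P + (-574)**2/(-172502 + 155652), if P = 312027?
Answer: -50758208276/2628827475 ≈ -19.308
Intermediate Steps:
76498/P + (-574)**2/(-172502 + 155652) = 76498/312027 + (-574)**2/(-172502 + 155652) = 76498*(1/312027) + 329476/(-16850) = 76498/312027 + 329476*(-1/16850) = 76498/312027 - 164738/8425 = -50758208276/2628827475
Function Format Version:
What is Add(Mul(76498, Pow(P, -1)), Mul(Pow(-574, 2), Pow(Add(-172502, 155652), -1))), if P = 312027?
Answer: Rational(-50758208276, 2628827475) ≈ -19.308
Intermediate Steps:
Add(Mul(76498, Pow(P, -1)), Mul(Pow(-574, 2), Pow(Add(-172502, 155652), -1))) = Add(Mul(76498, Pow(312027, -1)), Mul(Pow(-574, 2), Pow(Add(-172502, 155652), -1))) = Add(Mul(76498, Rational(1, 312027)), Mul(329476, Pow(-16850, -1))) = Add(Rational(76498, 312027), Mul(329476, Rational(-1, 16850))) = Add(Rational(76498, 312027), Rational(-164738, 8425)) = Rational(-50758208276, 2628827475)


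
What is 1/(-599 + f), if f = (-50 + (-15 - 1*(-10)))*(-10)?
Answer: -1/49 ≈ -0.020408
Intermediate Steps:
f = 550 (f = (-50 + (-15 + 10))*(-10) = (-50 - 5)*(-10) = -55*(-10) = 550)
1/(-599 + f) = 1/(-599 + 550) = 1/(-49) = -1/49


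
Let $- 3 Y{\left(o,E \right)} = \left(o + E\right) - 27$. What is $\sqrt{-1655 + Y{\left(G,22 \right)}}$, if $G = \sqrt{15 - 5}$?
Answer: $\frac{\sqrt{-14880 - 3 \sqrt{10}}}{3} \approx 40.674 i$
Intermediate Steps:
$G = \sqrt{10} \approx 3.1623$
$Y{\left(o,E \right)} = 9 - \frac{E}{3} - \frac{o}{3}$ ($Y{\left(o,E \right)} = - \frac{\left(o + E\right) - 27}{3} = - \frac{\left(E + o\right) - 27}{3} = - \frac{-27 + E + o}{3} = 9 - \frac{E}{3} - \frac{o}{3}$)
$\sqrt{-1655 + Y{\left(G,22 \right)}} = \sqrt{-1655 - \left(- \frac{5}{3} + \frac{\sqrt{10}}{3}\right)} = \sqrt{-1655 + \left(\frac{5}{3} - \frac{\sqrt{10}}{3}\right)} = \sqrt{- \frac{4960}{3} - \frac{\sqrt{10}}{3}}$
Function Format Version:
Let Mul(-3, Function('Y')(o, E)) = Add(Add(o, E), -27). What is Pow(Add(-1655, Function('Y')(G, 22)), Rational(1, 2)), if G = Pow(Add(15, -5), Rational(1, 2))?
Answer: Mul(Rational(1, 3), Pow(Add(-14880, Mul(-3, Pow(10, Rational(1, 2)))), Rational(1, 2))) ≈ Mul(40.674, I)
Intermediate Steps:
G = Pow(10, Rational(1, 2)) ≈ 3.1623
Function('Y')(o, E) = Add(9, Mul(Rational(-1, 3), E), Mul(Rational(-1, 3), o)) (Function('Y')(o, E) = Mul(Rational(-1, 3), Add(Add(o, E), -27)) = Mul(Rational(-1, 3), Add(Add(E, o), -27)) = Mul(Rational(-1, 3), Add(-27, E, o)) = Add(9, Mul(Rational(-1, 3), E), Mul(Rational(-1, 3), o)))
Pow(Add(-1655, Function('Y')(G, 22)), Rational(1, 2)) = Pow(Add(-1655, Add(9, Mul(Rational(-1, 3), 22), Mul(Rational(-1, 3), Pow(10, Rational(1, 2))))), Rational(1, 2)) = Pow(Add(-1655, Add(9, Rational(-22, 3), Mul(Rational(-1, 3), Pow(10, Rational(1, 2))))), Rational(1, 2)) = Pow(Add(-1655, Add(Rational(5, 3), Mul(Rational(-1, 3), Pow(10, Rational(1, 2))))), Rational(1, 2)) = Pow(Add(Rational(-4960, 3), Mul(Rational(-1, 3), Pow(10, Rational(1, 2)))), Rational(1, 2))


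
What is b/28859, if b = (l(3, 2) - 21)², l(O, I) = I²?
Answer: 289/28859 ≈ 0.010014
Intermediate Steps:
b = 289 (b = (2² - 21)² = (4 - 21)² = (-17)² = 289)
b/28859 = 289/28859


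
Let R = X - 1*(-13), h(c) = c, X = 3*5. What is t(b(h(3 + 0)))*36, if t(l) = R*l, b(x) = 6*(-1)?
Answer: -6048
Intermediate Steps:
X = 15
R = 28 (R = 15 - 1*(-13) = 15 + 13 = 28)
b(x) = -6
t(l) = 28*l
t(b(h(3 + 0)))*36 = (28*(-6))*36 = -168*36 = -6048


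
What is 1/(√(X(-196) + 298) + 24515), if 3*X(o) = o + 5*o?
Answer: 24515/600985319 - I*√94/600985319 ≈ 4.0791e-5 - 1.6132e-8*I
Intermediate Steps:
X(o) = 2*o (X(o) = (o + 5*o)/3 = (6*o)/3 = 2*o)
1/(√(X(-196) + 298) + 24515) = 1/(√(2*(-196) + 298) + 24515) = 1/(√(-392 + 298) + 24515) = 1/(√(-94) + 24515) = 1/(I*√94 + 24515) = 1/(24515 + I*√94)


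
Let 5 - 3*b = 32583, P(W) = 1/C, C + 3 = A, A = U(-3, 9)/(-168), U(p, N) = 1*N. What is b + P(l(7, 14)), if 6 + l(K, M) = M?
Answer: -1857002/171 ≈ -10860.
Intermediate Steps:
U(p, N) = N
l(K, M) = -6 + M
A = -3/56 (A = 9/(-168) = 9*(-1/168) = -3/56 ≈ -0.053571)
C = -171/56 (C = -3 - 3/56 = -171/56 ≈ -3.0536)
P(W) = -56/171 (P(W) = 1/(-171/56) = -56/171)
b = -32578/3 (b = 5/3 - ⅓*32583 = 5/3 - 10861 = -32578/3 ≈ -10859.)
b + P(l(7, 14)) = -32578/3 - 56/171 = -1857002/171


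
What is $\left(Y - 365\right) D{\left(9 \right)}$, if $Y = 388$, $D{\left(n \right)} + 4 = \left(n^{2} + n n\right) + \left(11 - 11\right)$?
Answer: $3634$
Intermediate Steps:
$D{\left(n \right)} = -4 + 2 n^{2}$ ($D{\left(n \right)} = -4 + \left(\left(n^{2} + n n\right) + \left(11 - 11\right)\right) = -4 + \left(\left(n^{2} + n^{2}\right) + 0\right) = -4 + \left(2 n^{2} + 0\right) = -4 + 2 n^{2}$)
$\left(Y - 365\right) D{\left(9 \right)} = \left(388 - 365\right) \left(-4 + 2 \cdot 9^{2}\right) = 23 \left(-4 + 2 \cdot 81\right) = 23 \left(-4 + 162\right) = 23 \cdot 158 = 3634$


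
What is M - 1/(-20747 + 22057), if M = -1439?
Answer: -1885091/1310 ≈ -1439.0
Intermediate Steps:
M - 1/(-20747 + 22057) = -1439 - 1/(-20747 + 22057) = -1439 - 1/1310 = -1885091/1310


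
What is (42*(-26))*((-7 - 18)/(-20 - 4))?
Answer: -2275/2 ≈ -1137.5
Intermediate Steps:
(42*(-26))*((-7 - 18)/(-20 - 4)) = -(-27300)/(-24) = -(-27300)*(-1)/24 = -1092*25/24 = -2275/2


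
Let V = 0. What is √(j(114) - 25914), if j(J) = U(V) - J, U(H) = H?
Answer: 6*I*√723 ≈ 161.33*I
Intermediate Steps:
j(J) = -J (j(J) = 0 - J = -J)
√(j(114) - 25914) = √(-1*114 - 25914) = √(-114 - 25914) = √(-26028) = 6*I*√723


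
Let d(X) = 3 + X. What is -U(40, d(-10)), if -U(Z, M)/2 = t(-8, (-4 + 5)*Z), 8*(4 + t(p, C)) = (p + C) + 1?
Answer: ¼ ≈ 0.25000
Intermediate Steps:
t(p, C) = -31/8 + C/8 + p/8 (t(p, C) = -4 + ((p + C) + 1)/8 = -4 + ((C + p) + 1)/8 = -4 + (1 + C + p)/8 = -4 + (⅛ + C/8 + p/8) = -31/8 + C/8 + p/8)
U(Z, M) = 39/4 - Z/4 (U(Z, M) = -2*(-31/8 + ((-4 + 5)*Z)/8 + (⅛)*(-8)) = -2*(-31/8 + (1*Z)/8 - 1) = -2*(-31/8 + Z/8 - 1) = -2*(-39/8 + Z/8) = 39/4 - Z/4)
-U(40, d(-10)) = -(39/4 - ¼*40) = -(39/4 - 10) = -1*(-¼) = ¼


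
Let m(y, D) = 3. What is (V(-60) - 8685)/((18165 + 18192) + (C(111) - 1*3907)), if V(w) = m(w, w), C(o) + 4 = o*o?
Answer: -8682/44767 ≈ -0.19394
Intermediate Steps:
C(o) = -4 + o² (C(o) = -4 + o*o = -4 + o²)
V(w) = 3
(V(-60) - 8685)/((18165 + 18192) + (C(111) - 1*3907)) = (3 - 8685)/((18165 + 18192) + ((-4 + 111²) - 1*3907)) = -8682/(36357 + ((-4 + 12321) - 3907)) = -8682/(36357 + (12317 - 3907)) = -8682/(36357 + 8410) = -8682/44767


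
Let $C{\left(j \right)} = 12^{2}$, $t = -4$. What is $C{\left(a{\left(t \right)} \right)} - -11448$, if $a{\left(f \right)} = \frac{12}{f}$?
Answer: $11592$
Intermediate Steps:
$C{\left(j \right)} = 144$
$C{\left(a{\left(t \right)} \right)} - -11448 = 144 - -11448 = 144 + 11448 = 11592$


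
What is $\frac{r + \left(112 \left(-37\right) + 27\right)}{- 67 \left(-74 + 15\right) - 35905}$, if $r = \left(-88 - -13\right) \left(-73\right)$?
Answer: $- \frac{679}{15976} \approx -0.042501$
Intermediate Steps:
$r = 5475$ ($r = \left(-88 + \left(-31 + 44\right)\right) \left(-73\right) = \left(-88 + 13\right) \left(-73\right) = \left(-75\right) \left(-73\right) = 5475$)
$\frac{r + \left(112 \left(-37\right) + 27\right)}{- 67 \left(-74 + 15\right) - 35905} = \frac{5475 + \left(112 \left(-37\right) + 27\right)}{- 67 \left(-74 + 15\right) - 35905} = \frac{5475 + \left(-4144 + 27\right)}{\left(-67\right) \left(-59\right) - 35905} = \frac{5475 - 4117}{3953 - 35905} = \frac{1358}{-31952} = 1358 \left(- \frac{1}{31952}\right) = - \frac{679}{15976}$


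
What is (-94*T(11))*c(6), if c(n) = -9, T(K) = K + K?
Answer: 18612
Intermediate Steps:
T(K) = 2*K
(-94*T(11))*c(6) = -188*11*(-9) = -94*22*(-9) = -2068*(-9) = 18612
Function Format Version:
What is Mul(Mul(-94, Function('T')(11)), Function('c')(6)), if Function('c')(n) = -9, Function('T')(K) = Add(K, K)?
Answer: 18612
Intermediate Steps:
Function('T')(K) = Mul(2, K)
Mul(Mul(-94, Function('T')(11)), Function('c')(6)) = Mul(Mul(-94, Mul(2, 11)), -9) = Mul(Mul(-94, 22), -9) = Mul(-2068, -9) = 18612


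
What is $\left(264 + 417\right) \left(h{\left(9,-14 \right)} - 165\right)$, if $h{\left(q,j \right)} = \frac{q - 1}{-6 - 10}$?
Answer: $- \frac{225411}{2} \approx -1.1271 \cdot 10^{5}$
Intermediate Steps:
$h{\left(q,j \right)} = \frac{1}{16} - \frac{q}{16}$ ($h{\left(q,j \right)} = \frac{-1 + q}{-16} = \left(-1 + q\right) \left(- \frac{1}{16}\right) = \frac{1}{16} - \frac{q}{16}$)
$\left(264 + 417\right) \left(h{\left(9,-14 \right)} - 165\right) = \left(264 + 417\right) \left(\left(\frac{1}{16} - \frac{9}{16}\right) - 165\right) = 681 \left(\left(\frac{1}{16} - \frac{9}{16}\right) - 165\right) = 681 \left(- \frac{1}{2} - 165\right) = 681 \left(- \frac{331}{2}\right) = - \frac{225411}{2}$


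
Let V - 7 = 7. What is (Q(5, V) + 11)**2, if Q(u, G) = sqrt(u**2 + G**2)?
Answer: (11 + sqrt(221))**2 ≈ 669.05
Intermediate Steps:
V = 14 (V = 7 + 7 = 14)
Q(u, G) = sqrt(G**2 + u**2)
(Q(5, V) + 11)**2 = (sqrt(14**2 + 5**2) + 11)**2 = (sqrt(196 + 25) + 11)**2 = (sqrt(221) + 11)**2 = (11 + sqrt(221))**2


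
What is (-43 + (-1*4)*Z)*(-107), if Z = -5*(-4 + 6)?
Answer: 321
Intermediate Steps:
Z = -10 (Z = -5*2 = -10)
(-43 + (-1*4)*Z)*(-107) = (-43 - 1*4*(-10))*(-107) = (-43 - 4*(-10))*(-107) = (-43 + 40)*(-107) = -3*(-107) = 321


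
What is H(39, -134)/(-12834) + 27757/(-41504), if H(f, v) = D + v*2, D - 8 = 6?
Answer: -172845661/266331168 ≈ -0.64899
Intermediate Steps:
D = 14 (D = 8 + 6 = 14)
H(f, v) = 14 + 2*v (H(f, v) = 14 + v*2 = 14 + 2*v)
H(39, -134)/(-12834) + 27757/(-41504) = (14 + 2*(-134))/(-12834) + 27757/(-41504) = (14 - 268)*(-1/12834) + 27757*(-1/41504) = -254*(-1/12834) - 27757/41504 = 127/6417 - 27757/41504 = -172845661/266331168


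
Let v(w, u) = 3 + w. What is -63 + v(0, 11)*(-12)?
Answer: -99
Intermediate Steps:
-63 + v(0, 11)*(-12) = -63 + (3 + 0)*(-12) = -63 + 3*(-12) = -63 - 36 = -99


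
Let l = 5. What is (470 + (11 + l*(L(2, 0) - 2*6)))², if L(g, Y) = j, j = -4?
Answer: 160801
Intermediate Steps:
L(g, Y) = -4
(470 + (11 + l*(L(2, 0) - 2*6)))² = (470 + (11 + 5*(-4 - 2*6)))² = (470 + (11 + 5*(-4 - 12)))² = (470 + (11 + 5*(-16)))² = (470 + (11 - 80))² = (470 - 69)² = 401² = 160801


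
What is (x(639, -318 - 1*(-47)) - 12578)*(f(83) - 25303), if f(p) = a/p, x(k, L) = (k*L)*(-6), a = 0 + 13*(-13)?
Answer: -2155842006648/83 ≈ -2.5974e+10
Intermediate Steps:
a = -169 (a = 0 - 169 = -169)
x(k, L) = -6*L*k (x(k, L) = (L*k)*(-6) = -6*L*k)
f(p) = -169/p
(x(639, -318 - 1*(-47)) - 12578)*(f(83) - 25303) = (-6*(-318 - 1*(-47))*639 - 12578)*(-169/83 - 25303) = (-6*(-318 + 47)*639 - 12578)*(-169*1/83 - 25303) = (-6*(-271)*639 - 12578)*(-169/83 - 25303) = (1039014 - 12578)*(-2100318/83) = 1026436*(-2100318/83) = -2155842006648/83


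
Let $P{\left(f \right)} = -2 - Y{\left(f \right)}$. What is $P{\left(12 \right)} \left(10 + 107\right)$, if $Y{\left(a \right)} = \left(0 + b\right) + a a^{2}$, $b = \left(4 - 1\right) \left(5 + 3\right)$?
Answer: $-205218$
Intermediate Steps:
$b = 24$ ($b = 3 \cdot 8 = 24$)
$Y{\left(a \right)} = 24 + a^{3}$ ($Y{\left(a \right)} = \left(0 + 24\right) + a a^{2} = 24 + a^{3}$)
$P{\left(f \right)} = -26 - f^{3}$ ($P{\left(f \right)} = -2 - \left(24 + f^{3}\right) = -26 - f^{3}$)
$P{\left(12 \right)} \left(10 + 107\right) = \left(-26 - 12^{3}\right) \left(10 + 107\right) = \left(-26 - 1728\right) 117 = \left(-1754\right) 117 = -205218$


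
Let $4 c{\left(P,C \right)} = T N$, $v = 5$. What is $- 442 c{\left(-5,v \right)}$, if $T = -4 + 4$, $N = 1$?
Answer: $0$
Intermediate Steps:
$T = 0$
$c{\left(P,C \right)} = 0$ ($c{\left(P,C \right)} = \frac{0 \cdot 1}{4} = \frac{1}{4} \cdot 0 = 0$)
$- 442 c{\left(-5,v \right)} = \left(-442\right) 0 = 0$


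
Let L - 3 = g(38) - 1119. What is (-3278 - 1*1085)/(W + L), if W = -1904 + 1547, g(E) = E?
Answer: 4363/1435 ≈ 3.0404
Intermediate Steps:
W = -357
L = -1078 (L = 3 + (38 - 1119) = 3 - 1081 = -1078)
(-3278 - 1*1085)/(W + L) = (-3278 - 1*1085)/(-357 - 1078) = (-3278 - 1085)/(-1435) = -4363*(-1/1435) = 4363/1435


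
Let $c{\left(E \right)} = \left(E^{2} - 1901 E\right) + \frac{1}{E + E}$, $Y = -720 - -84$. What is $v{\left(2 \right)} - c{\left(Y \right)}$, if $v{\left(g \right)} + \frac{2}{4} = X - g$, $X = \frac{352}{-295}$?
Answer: $- \frac{605463133229}{375240} \approx -1.6135 \cdot 10^{6}$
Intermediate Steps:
$X = - \frac{352}{295}$ ($X = 352 \left(- \frac{1}{295}\right) = - \frac{352}{295} \approx -1.1932$)
$v{\left(g \right)} = - \frac{999}{590} - g$ ($v{\left(g \right)} = - \frac{1}{2} - \left(\frac{352}{295} + g\right) = - \frac{999}{590} - g$)
$Y = -636$ ($Y = -720 + 84 = -636$)
$c{\left(E \right)} = E^{2} + \frac{1}{2 E} - 1901 E$ ($c{\left(E \right)} = \left(E^{2} - 1901 E\right) + \frac{1}{2 E} = E^{2} + \frac{1}{2 E} - 1901 E$)
$v{\left(2 \right)} - c{\left(Y \right)} = \left(- \frac{999}{590} - 2\right) - \left(\left(-636\right)^{2} + \frac{1}{2 \left(-636\right)} - -1209036\right) = \left(- \frac{999}{590} - 2\right) - \left(404496 + \frac{1}{2} \left(- \frac{1}{636}\right) + 1209036\right) = - \frac{2179}{590} - \left(404496 - \frac{1}{1272} + 1209036\right) = - \frac{2179}{590} - \frac{2052412703}{1272} = - \frac{605463133229}{375240}$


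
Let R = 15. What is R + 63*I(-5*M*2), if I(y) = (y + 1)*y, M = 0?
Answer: 15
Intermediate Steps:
I(y) = y*(1 + y) (I(y) = (1 + y)*y = y*(1 + y))
R + 63*I(-5*M*2) = 15 + 63*((-5*0*2)*(1 - 5*0*2)) = 15 + 63*((0*2)*(1 + 0*2)) = 15 + 63*(0*(1 + 0)) = 15 + 63*(0*1) = 15 + 63*0 = 15 + 0 = 15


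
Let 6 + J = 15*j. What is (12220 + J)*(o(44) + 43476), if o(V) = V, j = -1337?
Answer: -341240320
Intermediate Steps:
J = -20061 (J = -6 + 15*(-1337) = -6 - 20055 = -20061)
(12220 + J)*(o(44) + 43476) = (12220 - 20061)*(44 + 43476) = -7841*43520 = -341240320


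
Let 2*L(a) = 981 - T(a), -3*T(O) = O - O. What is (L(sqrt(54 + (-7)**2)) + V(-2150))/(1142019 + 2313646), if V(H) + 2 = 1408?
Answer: 3793/6911330 ≈ 0.00054881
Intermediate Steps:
V(H) = 1406 (V(H) = -2 + 1408 = 1406)
T(O) = 0 (T(O) = -(O - O)/3 = -1/3*0 = 0)
L(a) = 981/2 (L(a) = (981 - 1*0)/2 = (981 + 0)/2 = (1/2)*981 = 981/2)
(L(sqrt(54 + (-7)**2)) + V(-2150))/(1142019 + 2313646) = (981/2 + 1406)/(1142019 + 2313646) = (3793/2)/3455665 = (3793/2)*(1/3455665) = 3793/6911330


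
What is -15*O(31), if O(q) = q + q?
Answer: -930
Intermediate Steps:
O(q) = 2*q
-15*O(31) = -30*31 = -15*62 = -930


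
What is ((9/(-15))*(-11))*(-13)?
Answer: -429/5 ≈ -85.800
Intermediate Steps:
((9/(-15))*(-11))*(-13) = ((9*(-1/15))*(-11))*(-13) = -⅗*(-11)*(-13) = (33/5)*(-13) = -429/5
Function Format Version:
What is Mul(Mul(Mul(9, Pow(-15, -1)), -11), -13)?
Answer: Rational(-429, 5) ≈ -85.800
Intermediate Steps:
Mul(Mul(Mul(9, Pow(-15, -1)), -11), -13) = Mul(Mul(Mul(9, Rational(-1, 15)), -11), -13) = Mul(Mul(Rational(-3, 5), -11), -13) = Mul(Rational(33, 5), -13) = Rational(-429, 5)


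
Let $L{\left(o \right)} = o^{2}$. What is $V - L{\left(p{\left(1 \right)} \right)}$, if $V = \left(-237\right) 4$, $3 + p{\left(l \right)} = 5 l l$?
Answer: $-952$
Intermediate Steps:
$p{\left(l \right)} = -3 + 5 l^{2}$ ($p{\left(l \right)} = -3 + 5 l l = -3 + 5 l^{2}$)
$V = -948$
$V - L{\left(p{\left(1 \right)} \right)} = -948 - \left(-3 + 5 \cdot 1^{2}\right)^{2} = -948 - \left(-3 + 5 \cdot 1\right)^{2} = -948 - \left(-3 + 5\right)^{2} = -948 - 2^{2} = -948 - 4 = -952$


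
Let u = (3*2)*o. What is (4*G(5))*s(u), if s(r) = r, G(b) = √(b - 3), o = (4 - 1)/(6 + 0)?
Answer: 12*√2 ≈ 16.971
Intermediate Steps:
o = ½ (o = 3/6 = 3*(⅙) = ½ ≈ 0.50000)
u = 3 (u = (3*2)*(½) = 6*(½) = 3)
G(b) = √(-3 + b)
(4*G(5))*s(u) = (4*√(-3 + 5))*3 = (4*√2)*3 = 12*√2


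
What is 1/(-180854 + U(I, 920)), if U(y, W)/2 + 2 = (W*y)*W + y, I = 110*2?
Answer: 1/372235582 ≈ 2.6865e-9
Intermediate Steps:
I = 220
U(y, W) = -4 + 2*y + 2*y*W² (U(y, W) = -4 + 2*((W*y)*W + y) = -4 + 2*(y*W² + y) = -4 + 2*(y + y*W²) = -4 + (2*y + 2*y*W²) = -4 + 2*y + 2*y*W²)
1/(-180854 + U(I, 920)) = 1/(-180854 + (-4 + 2*220 + 2*220*920²)) = 1/(-180854 + (-4 + 440 + 2*220*846400)) = 1/(-180854 + (-4 + 440 + 372416000)) = 1/(-180854 + 372416436) = 1/372235582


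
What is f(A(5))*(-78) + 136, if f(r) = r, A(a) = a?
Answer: -254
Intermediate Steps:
f(A(5))*(-78) + 136 = 5*(-78) + 136 = -390 + 136 = -254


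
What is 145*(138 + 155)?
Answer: 42485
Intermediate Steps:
145*(138 + 155) = 145*293 = 42485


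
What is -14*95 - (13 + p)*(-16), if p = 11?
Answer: -946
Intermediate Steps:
-14*95 - (13 + p)*(-16) = -14*95 - (13 + 11)*(-16) = -1330 - 24*(-16) = -1330 - 1*(-384) = -1330 + 384 = -946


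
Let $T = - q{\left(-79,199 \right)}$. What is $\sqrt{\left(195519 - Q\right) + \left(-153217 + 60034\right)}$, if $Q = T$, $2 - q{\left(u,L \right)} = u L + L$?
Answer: $2 \sqrt{29465} \approx 343.31$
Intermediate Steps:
$q{\left(u,L \right)} = 2 - L - L u$ ($q{\left(u,L \right)} = 2 - \left(u L + L\right) = 2 - \left(L u + L\right) = 2 - \left(L + L u\right) = 2 - L - L u$)
$T = -15524$ ($T = - (2 - 199 - 199 \left(-79\right)) = - (2 - 199 + 15721) = \left(-1\right) 15524 = -15524$)
$Q = -15524$
$\sqrt{\left(195519 - Q\right) + \left(-153217 + 60034\right)} = \sqrt{\left(195519 - -15524\right) + \left(-153217 + 60034\right)} = \sqrt{\left(195519 + 15524\right) - 93183} = \sqrt{211043 - 93183} = \sqrt{117860} = 2 \sqrt{29465}$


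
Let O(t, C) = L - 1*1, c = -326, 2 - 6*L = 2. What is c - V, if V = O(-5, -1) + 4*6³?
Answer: -1189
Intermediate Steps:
L = 0 (L = ⅓ - ⅙*2 = ⅓ - ⅓ = 0)
O(t, C) = -1 (O(t, C) = 0 - 1*1 = 0 - 1 = -1)
V = 863 (V = -1 + 4*6³ = -1 + 4*216 = -1 + 864 = 863)
c - V = -326 - 1*863 = -326 - 863 = -1189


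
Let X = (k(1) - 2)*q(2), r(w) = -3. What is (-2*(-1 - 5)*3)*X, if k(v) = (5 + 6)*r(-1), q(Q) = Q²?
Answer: -5040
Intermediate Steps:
k(v) = -33 (k(v) = (5 + 6)*(-3) = 11*(-3) = -33)
X = -140 (X = (-33 - 2)*2² = -35*4 = -140)
(-2*(-1 - 5)*3)*X = -2*(-1 - 5)*3*(-140) = -(-12)*3*(-140) = -2*(-18)*(-140) = 36*(-140) = -5040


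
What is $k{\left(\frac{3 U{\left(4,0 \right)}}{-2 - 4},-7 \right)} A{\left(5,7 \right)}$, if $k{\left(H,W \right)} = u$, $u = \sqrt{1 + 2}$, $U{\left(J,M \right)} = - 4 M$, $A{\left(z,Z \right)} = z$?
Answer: $5 \sqrt{3} \approx 8.6602$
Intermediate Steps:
$u = \sqrt{3} \approx 1.732$
$k{\left(H,W \right)} = \sqrt{3}$
$k{\left(\frac{3 U{\left(4,0 \right)}}{-2 - 4},-7 \right)} A{\left(5,7 \right)} = \sqrt{3} \cdot 5 = 5 \sqrt{3}$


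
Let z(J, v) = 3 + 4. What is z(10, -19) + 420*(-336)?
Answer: -141113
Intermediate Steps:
z(J, v) = 7
z(10, -19) + 420*(-336) = 7 + 420*(-336) = 7 - 141120 = -141113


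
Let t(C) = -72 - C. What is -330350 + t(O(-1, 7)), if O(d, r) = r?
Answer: -330429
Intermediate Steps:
-330350 + t(O(-1, 7)) = -330350 + (-72 - 1*7) = -330350 + (-72 - 7) = -330350 - 79 = -330429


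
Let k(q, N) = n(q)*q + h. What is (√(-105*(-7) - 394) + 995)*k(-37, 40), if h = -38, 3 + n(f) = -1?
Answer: 109450 + 110*√341 ≈ 1.1148e+5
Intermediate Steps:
n(f) = -4 (n(f) = -3 - 1 = -4)
k(q, N) = -38 - 4*q (k(q, N) = -4*q - 38 = -38 - 4*q)
(√(-105*(-7) - 394) + 995)*k(-37, 40) = (√(-105*(-7) - 394) + 995)*(-38 - 4*(-37)) = (√(735 - 394) + 995)*(-38 + 148) = (√341 + 995)*110 = (995 + √341)*110 = 109450 + 110*√341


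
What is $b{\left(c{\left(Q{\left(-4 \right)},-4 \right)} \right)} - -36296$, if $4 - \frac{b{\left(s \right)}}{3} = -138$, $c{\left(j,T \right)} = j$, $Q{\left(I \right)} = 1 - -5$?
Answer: $36722$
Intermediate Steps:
$Q{\left(I \right)} = 6$ ($Q{\left(I \right)} = 1 + 5 = 6$)
$b{\left(s \right)} = 426$ ($b{\left(s \right)} = 12 - -414 = 12 + 414 = 426$)
$b{\left(c{\left(Q{\left(-4 \right)},-4 \right)} \right)} - -36296 = 426 - -36296 = 426 + 36296 = 36722$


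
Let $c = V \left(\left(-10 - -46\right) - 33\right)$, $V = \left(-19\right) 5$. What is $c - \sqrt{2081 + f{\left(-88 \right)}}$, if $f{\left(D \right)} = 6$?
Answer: $-285 - \sqrt{2087} \approx -330.68$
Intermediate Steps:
$V = -95$
$c = -285$ ($c = - 95 \left(\left(-10 - -46\right) - 33\right) = - 95 \left(\left(-10 + 46\right) - 33\right) = - 95 \left(36 - 33\right) = \left(-95\right) 3 = -285$)
$c - \sqrt{2081 + f{\left(-88 \right)}} = -285 - \sqrt{2081 + 6} = -285 - \sqrt{2087}$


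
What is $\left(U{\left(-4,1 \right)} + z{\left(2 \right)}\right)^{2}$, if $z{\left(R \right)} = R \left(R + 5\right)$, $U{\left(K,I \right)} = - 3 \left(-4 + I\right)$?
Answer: $529$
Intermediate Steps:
$U{\left(K,I \right)} = 12 - 3 I$
$z{\left(R \right)} = R \left(5 + R\right)$
$\left(U{\left(-4,1 \right)} + z{\left(2 \right)}\right)^{2} = \left(\left(12 - 3\right) + 2 \left(5 + 2\right)\right)^{2} = \left(\left(12 - 3\right) + 2 \cdot 7\right)^{2} = \left(9 + 14\right)^{2} = 23^{2} = 529$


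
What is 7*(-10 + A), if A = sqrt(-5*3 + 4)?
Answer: -70 + 7*I*sqrt(11) ≈ -70.0 + 23.216*I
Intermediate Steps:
A = I*sqrt(11) (A = sqrt(-15 + 4) = sqrt(-11) = I*sqrt(11) ≈ 3.3166*I)
7*(-10 + A) = 7*(-10 + I*sqrt(11)) = -70 + 7*I*sqrt(11)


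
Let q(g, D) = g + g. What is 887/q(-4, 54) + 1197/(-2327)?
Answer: -2073625/18616 ≈ -111.39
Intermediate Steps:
q(g, D) = 2*g
887/q(-4, 54) + 1197/(-2327) = 887/((2*(-4))) + 1197/(-2327) = 887/(-8) + 1197*(-1/2327) = 887*(-⅛) - 1197/2327 = -887/8 - 1197/2327 = -2073625/18616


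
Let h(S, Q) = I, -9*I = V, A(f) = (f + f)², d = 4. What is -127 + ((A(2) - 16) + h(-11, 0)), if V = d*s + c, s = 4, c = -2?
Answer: -1157/9 ≈ -128.56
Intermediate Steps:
A(f) = 4*f² (A(f) = (2*f)² = 4*f²)
V = 14 (V = 4*4 - 2 = 16 - 2 = 14)
I = -14/9 (I = -⅑*14 = -14/9 ≈ -1.5556)
h(S, Q) = -14/9
-127 + ((A(2) - 16) + h(-11, 0)) = -127 + ((4*2² - 16) - 14/9) = -127 + ((4*4 - 16) - 14/9) = -127 + ((16 - 16) - 14/9) = -127 + (0 - 14/9) = -127 - 14/9 = -1157/9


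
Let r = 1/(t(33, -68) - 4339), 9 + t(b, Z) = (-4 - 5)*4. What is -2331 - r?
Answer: -10219103/4384 ≈ -2331.0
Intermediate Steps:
t(b, Z) = -45 (t(b, Z) = -9 + (-4 - 5)*4 = -9 - 9*4 = -9 - 36 = -45)
r = -1/4384 (r = 1/(-45 - 4339) = 1/(-4384) = -1/4384 ≈ -0.00022810)
-2331 - r = -2331 - 1*(-1/4384) = -2331 + 1/4384 = -10219103/4384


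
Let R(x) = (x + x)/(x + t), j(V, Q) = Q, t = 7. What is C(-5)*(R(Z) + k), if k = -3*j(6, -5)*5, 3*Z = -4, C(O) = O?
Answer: -6335/17 ≈ -372.65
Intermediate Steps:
Z = -4/3 (Z = (1/3)*(-4) = -4/3 ≈ -1.3333)
R(x) = 2*x/(7 + x) (R(x) = (x + x)/(x + 7) = (2*x)/(7 + x) = 2*x/(7 + x))
k = 75 (k = -3*(-5)*5 = 15*5 = 75)
C(-5)*(R(Z) + k) = -5*(2*(-4/3)/(7 - 4/3) + 75) = -5*(2*(-4/3)/(17/3) + 75) = -5*(2*(-4/3)*(3/17) + 75) = -5*(-8/17 + 75) = -5*1267/17 = -6335/17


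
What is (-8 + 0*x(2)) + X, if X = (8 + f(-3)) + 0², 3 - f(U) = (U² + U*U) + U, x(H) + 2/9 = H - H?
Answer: -12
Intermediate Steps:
x(H) = -2/9 (x(H) = -2/9 + (H - H) = -2/9 + 0 = -2/9)
f(U) = 3 - U - 2*U² (f(U) = 3 - ((U² + U*U) + U) = 3 - ((U² + U²) + U) = 3 - (2*U² + U) = 3 - (U + 2*U²) = 3 + (-U - 2*U²) = 3 - U - 2*U²)
X = -4 (X = (8 + (3 - 1*(-3) - 2*(-3)²)) + 0² = (8 + (3 + 3 - 2*9)) + 0 = (8 + (3 + 3 - 18)) + 0 = (8 - 12) + 0 = -4 + 0 = -4)
(-8 + 0*x(2)) + X = (-8 + 0*(-2/9)) - 4 = (-8 + 0) - 4 = -8 - 4 = -12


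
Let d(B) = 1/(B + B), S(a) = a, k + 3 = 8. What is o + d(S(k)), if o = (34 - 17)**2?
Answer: 2891/10 ≈ 289.10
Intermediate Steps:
k = 5 (k = -3 + 8 = 5)
o = 289 (o = 17**2 = 289)
d(B) = 1/(2*B)
o + d(S(k)) = 289 + (1/2)/5 = 289 + (1/2)*(1/5) = 289 + 1/10 = 2891/10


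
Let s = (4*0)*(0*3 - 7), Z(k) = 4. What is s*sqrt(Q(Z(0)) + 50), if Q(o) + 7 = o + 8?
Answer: 0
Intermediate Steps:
Q(o) = 1 + o (Q(o) = -7 + (o + 8) = -7 + (8 + o) = 1 + o)
s = 0 (s = 0*(0 - 7) = 0*(-7) = 0)
s*sqrt(Q(Z(0)) + 50) = 0*sqrt((1 + 4) + 50) = 0*sqrt(5 + 50) = 0*sqrt(55) = 0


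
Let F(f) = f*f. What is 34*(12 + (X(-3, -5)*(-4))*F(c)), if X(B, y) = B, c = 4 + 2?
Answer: 15096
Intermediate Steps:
c = 6
F(f) = f²
34*(12 + (X(-3, -5)*(-4))*F(c)) = 34*(12 - 3*(-4)*6²) = 34*(12 + 12*36) = 34*(12 + 432) = 34*444 = 15096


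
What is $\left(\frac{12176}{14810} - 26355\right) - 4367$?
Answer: $- \frac{227490322}{7405} \approx -30721.0$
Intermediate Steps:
$\left(\frac{12176}{14810} - 26355\right) - 4367 = \left(12176 \cdot \frac{1}{14810} - 26355\right) - 4367 = \left(\frac{6088}{7405} - 26355\right) - 4367 = - \frac{195152687}{7405} - 4367 = - \frac{227490322}{7405}$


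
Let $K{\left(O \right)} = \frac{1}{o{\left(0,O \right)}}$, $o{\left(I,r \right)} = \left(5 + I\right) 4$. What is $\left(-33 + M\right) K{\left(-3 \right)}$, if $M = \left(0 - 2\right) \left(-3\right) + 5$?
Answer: $- \frac{11}{10} \approx -1.1$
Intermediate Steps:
$o{\left(I,r \right)} = 20 + 4 I$
$M = 11$ ($M = \left(-2\right) \left(-3\right) + 5 = 6 + 5 = 11$)
$K{\left(O \right)} = \frac{1}{20}$ ($K{\left(O \right)} = \frac{1}{20 + 4 \cdot 0} = \frac{1}{20 + 0} = \frac{1}{20}$)
$\left(-33 + M\right) K{\left(-3 \right)} = \left(-33 + 11\right) \frac{1}{20} = \left(-22\right) \frac{1}{20} = - \frac{11}{10}$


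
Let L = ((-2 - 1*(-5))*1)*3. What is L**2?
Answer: 81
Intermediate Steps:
L = 9 (L = ((-2 + 5)*1)*3 = (3*1)*3 = 3*3 = 9)
L**2 = 9**2 = 81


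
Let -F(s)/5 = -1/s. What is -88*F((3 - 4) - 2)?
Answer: 440/3 ≈ 146.67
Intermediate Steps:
F(s) = 5/s (F(s) = -(-5)/s = 5/s)
-88*F((3 - 4) - 2) = -440/((3 - 4) - 2) = -440/(-1 - 2) = -440/(-3) = -440*(-1)/3 = -88*(-5/3) = 440/3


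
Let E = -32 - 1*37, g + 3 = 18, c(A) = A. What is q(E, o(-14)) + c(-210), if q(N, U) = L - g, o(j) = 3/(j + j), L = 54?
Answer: -171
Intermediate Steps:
g = 15 (g = -3 + 18 = 15)
o(j) = 3/(2*j) (o(j) = 3/((2*j)) = 3*(1/(2*j)) = 3/(2*j))
E = -69 (E = -32 - 37 = -69)
q(N, U) = 39 (q(N, U) = 54 - 1*15 = 54 - 15 = 39)
q(E, o(-14)) + c(-210) = 39 - 210 = -171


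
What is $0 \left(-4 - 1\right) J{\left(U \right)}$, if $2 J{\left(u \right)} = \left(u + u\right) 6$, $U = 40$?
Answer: $0$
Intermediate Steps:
$J{\left(u \right)} = 6 u$ ($J{\left(u \right)} = \frac{\left(u + u\right) 6}{2} = \frac{2 u 6}{2} = \frac{12 u}{2} = 6 u$)
$0 \left(-4 - 1\right) J{\left(U \right)} = 0 \left(-4 - 1\right) 6 \cdot 40 = 0 \left(-5\right) 240 = 0 \cdot 240 = 0$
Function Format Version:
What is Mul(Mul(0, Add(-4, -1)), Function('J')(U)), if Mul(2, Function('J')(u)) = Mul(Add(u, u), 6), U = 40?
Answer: 0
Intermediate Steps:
Function('J')(u) = Mul(6, u) (Function('J')(u) = Mul(Rational(1, 2), Mul(Add(u, u), 6)) = Mul(Rational(1, 2), Mul(Mul(2, u), 6)) = Mul(Rational(1, 2), Mul(12, u)) = Mul(6, u))
Mul(Mul(0, Add(-4, -1)), Function('J')(U)) = Mul(Mul(0, Add(-4, -1)), Mul(6, 40)) = Mul(Mul(0, -5), 240) = Mul(0, 240) = 0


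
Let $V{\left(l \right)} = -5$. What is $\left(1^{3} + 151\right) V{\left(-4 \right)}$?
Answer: $-760$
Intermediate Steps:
$\left(1^{3} + 151\right) V{\left(-4 \right)} = \left(1^{3} + 151\right) \left(-5\right) = \left(1 + 151\right) \left(-5\right) = 152 \left(-5\right) = -760$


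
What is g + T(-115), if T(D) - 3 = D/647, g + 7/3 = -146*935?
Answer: -264964961/1941 ≈ -1.3651e+5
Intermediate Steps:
g = -409537/3 (g = -7/3 - 146*935 = -7/3 - 136510 = -409537/3 ≈ -1.3651e+5)
T(D) = 3 + D/647
g + T(-115) = -409537/3 + (3 + (1/647)*(-115)) = -409537/3 + (3 - 115/647) = -409537/3 + 1826/647 = -264964961/1941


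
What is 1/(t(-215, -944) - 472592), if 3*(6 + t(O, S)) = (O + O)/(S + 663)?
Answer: -843/398399684 ≈ -2.1160e-6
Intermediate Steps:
t(O, S) = -6 + 2*O/(3*(663 + S)) (t(O, S) = -6 + ((O + O)/(S + 663))/3 = -6 + ((2*O)/(663 + S))/3 = -6 + (2*O/(663 + S))/3 = -6 + 2*O/(3*(663 + S)))
1/(t(-215, -944) - 472592) = 1/(2*(-5967 - 215 - 9*(-944))/(3*(663 - 944)) - 472592) = 1/((2/3)*(-5967 - 215 + 8496)/(-281) - 472592) = 1/((2/3)*(-1/281)*2314 - 472592) = 1/(-4628/843 - 472592) = 1/(-398399684/843) = -843/398399684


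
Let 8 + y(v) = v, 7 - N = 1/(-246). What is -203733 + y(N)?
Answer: -50118563/246 ≈ -2.0373e+5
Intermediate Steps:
N = 1723/246 (N = 7 - 1/(-246) = 7 - 1*(-1/246) = 7 + 1/246 = 1723/246 ≈ 7.0041)
y(v) = -8 + v
-203733 + y(N) = -203733 + (-8 + 1723/246) = -203733 - 245/246 = -50118563/246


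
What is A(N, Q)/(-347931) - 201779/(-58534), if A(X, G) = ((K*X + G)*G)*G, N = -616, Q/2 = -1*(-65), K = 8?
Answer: 4816504800049/20365793154 ≈ 236.50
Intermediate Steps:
Q = 130 (Q = 2*(-1*(-65)) = 2*65 = 130)
A(X, G) = G²*(G + 8*X) (A(X, G) = ((8*X + G)*G)*G = ((G + 8*X)*G)*G = (G*(G + 8*X))*G = G²*(G + 8*X))
A(N, Q)/(-347931) - 201779/(-58534) = (130²*(130 + 8*(-616)))/(-347931) - 201779/(-58534) = (16900*(130 - 4928))*(-1/347931) - 201779*(-1/58534) = (16900*(-4798))*(-1/347931) + 201779/58534 = -81086200*(-1/347931) + 201779/58534 = 81086200/347931 + 201779/58534 = 4816504800049/20365793154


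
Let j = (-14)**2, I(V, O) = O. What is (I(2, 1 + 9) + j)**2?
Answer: 42436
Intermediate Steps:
j = 196
(I(2, 1 + 9) + j)**2 = ((1 + 9) + 196)**2 = (10 + 196)**2 = 206**2 = 42436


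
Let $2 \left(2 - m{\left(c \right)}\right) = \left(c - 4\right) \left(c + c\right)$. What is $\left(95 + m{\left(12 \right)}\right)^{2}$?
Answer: $1$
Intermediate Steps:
$m{\left(c \right)} = 2 - c \left(-4 + c\right)$ ($m{\left(c \right)} = 2 - \frac{\left(c - 4\right) \left(c + c\right)}{2} = 2 - \frac{\left(-4 + c\right) 2 c}{2} = 2 - \frac{2 c \left(-4 + c\right)}{2} = 2 - c \left(-4 + c\right)$)
$\left(95 + m{\left(12 \right)}\right)^{2} = \left(95 + \left(2 - 12^{2} + 4 \cdot 12\right)\right)^{2} = \left(95 + \left(2 - 144 + 48\right)\right)^{2} = \left(95 - 94\right)^{2} = 1^{2} = 1$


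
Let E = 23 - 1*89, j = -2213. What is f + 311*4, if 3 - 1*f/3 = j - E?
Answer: 7694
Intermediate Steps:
E = -66 (E = 23 - 89 = -66)
f = 6450 (f = 9 - 3*(-2213 - 1*(-66)) = 9 - 3*(-2213 + 66) = 9 - 3*(-2147) = 9 + 6441 = 6450)
f + 311*4 = 6450 + 311*4 = 6450 + 1244 = 7694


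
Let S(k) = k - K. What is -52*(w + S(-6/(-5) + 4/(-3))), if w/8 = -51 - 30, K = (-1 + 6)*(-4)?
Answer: 489944/15 ≈ 32663.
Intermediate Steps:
K = -20 (K = 5*(-4) = -20)
w = -648 (w = 8*(-51 - 30) = 8*(-81) = -648)
S(k) = 20 + k (S(k) = k - 1*(-20) = k + 20 = 20 + k)
-52*(w + S(-6/(-5) + 4/(-3))) = -52*(-648 + (20 + (-6/(-5) + 4/(-3)))) = -52*(-648 + (20 + (-6*(-1/5) + 4*(-1/3)))) = -52*(-648 + (20 + (6/5 - 4/3))) = -52*(-648 + (20 - 2/15)) = -52*(-648 + 298/15) = -52*(-9422/15) = 489944/15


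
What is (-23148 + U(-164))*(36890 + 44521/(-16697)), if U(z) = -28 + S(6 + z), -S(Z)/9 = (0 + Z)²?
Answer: -152653982276268/16697 ≈ -9.1426e+9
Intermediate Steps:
S(Z) = -9*Z² (S(Z) = -9*(0 + Z)² = -9*Z²)
U(z) = -28 - 9*(6 + z)²
(-23148 + U(-164))*(36890 + 44521/(-16697)) = (-23148 + (-28 - 9*(6 - 164)²))*(36890 + 44521/(-16697)) = (-23148 + (-28 - 9*(-158)²))*(36890 + 44521*(-1/16697)) = (-23148 + (-28 - 9*24964))*(36890 - 44521/16697) = (-23148 + (-28 - 224676))*(615907809/16697) = (-23148 - 224704)*(615907809/16697) = -247852*615907809/16697 = -152653982276268/16697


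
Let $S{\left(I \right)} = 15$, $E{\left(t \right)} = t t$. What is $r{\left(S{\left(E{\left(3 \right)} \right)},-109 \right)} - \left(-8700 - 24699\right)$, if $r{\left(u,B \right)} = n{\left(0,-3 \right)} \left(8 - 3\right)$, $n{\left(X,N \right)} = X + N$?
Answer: $33384$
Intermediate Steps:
$n{\left(X,N \right)} = N + X$
$E{\left(t \right)} = t^{2}$
$r{\left(u,B \right)} = -15$ ($r{\left(u,B \right)} = \left(-3 + 0\right) \left(8 - 3\right) = \left(-3\right) 5 = -15$)
$r{\left(S{\left(E{\left(3 \right)} \right)},-109 \right)} - \left(-8700 - 24699\right) = -15 - \left(-8700 - 24699\right) = -15 - -33399 = -15 + 33399 = 33384$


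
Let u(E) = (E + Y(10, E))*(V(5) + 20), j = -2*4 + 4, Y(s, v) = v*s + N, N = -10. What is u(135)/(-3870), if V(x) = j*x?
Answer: 0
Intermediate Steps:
Y(s, v) = -10 + s*v (Y(s, v) = v*s - 10 = s*v - 10 = -10 + s*v)
j = -4 (j = -8 + 4 = -4)
V(x) = -4*x
u(E) = 0 (u(E) = (E + (-10 + 10*E))*(-4*5 + 20) = (-10 + 11*E)*(-20 + 20) = (-10 + 11*E)*0 = 0)
u(135)/(-3870) = 0/(-3870) = 0*(-1/3870) = 0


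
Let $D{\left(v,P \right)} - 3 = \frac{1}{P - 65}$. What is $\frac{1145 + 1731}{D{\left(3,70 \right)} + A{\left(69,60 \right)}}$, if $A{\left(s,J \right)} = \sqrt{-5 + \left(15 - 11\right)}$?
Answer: $\frac{230080}{281} - \frac{71900 i}{281} \approx 818.79 - 255.87 i$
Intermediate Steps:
$A{\left(s,J \right)} = i$ ($A{\left(s,J \right)} = \sqrt{-5 + 4} = \sqrt{-1} = i$)
$D{\left(v,P \right)} = 3 + \frac{1}{-65 + P}$ ($D{\left(v,P \right)} = 3 + \frac{1}{P - 65} = 3 + \frac{1}{-65 + P}$)
$\frac{1145 + 1731}{D{\left(3,70 \right)} + A{\left(69,60 \right)}} = \frac{1145 + 1731}{\frac{-194 + 3 \cdot 70}{-65 + 70} + i} = \frac{2876}{\frac{-194 + 210}{5} + i} = \frac{2876}{\frac{1}{5} \cdot 16 + i} = \frac{2876}{\frac{16}{5} + i} = 2876 \frac{25 \left(\frac{16}{5} - i\right)}{281} = \frac{71900 \left(\frac{16}{5} - i\right)}{281}$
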